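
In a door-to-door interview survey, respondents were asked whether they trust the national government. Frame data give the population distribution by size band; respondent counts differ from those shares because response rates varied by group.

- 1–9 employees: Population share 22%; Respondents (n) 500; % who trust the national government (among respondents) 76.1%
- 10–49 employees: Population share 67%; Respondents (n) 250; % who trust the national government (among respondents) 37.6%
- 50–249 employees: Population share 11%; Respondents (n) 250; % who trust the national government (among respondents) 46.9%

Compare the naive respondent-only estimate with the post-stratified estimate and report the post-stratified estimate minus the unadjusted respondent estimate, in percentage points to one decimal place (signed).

-12.1 percentage points

Without adjustment, the pooled respondent share is:
  (500/1000)×76.1 + (250/1000)×37.6 + (250/1000)×46.9 = 59.175%
Reweighting by population size band shares:
  0.22×76.1 + 0.67×37.6 + 0.11×46.9 = 47.093%
Difference = 47.093 − 59.175 = -12.082 pp.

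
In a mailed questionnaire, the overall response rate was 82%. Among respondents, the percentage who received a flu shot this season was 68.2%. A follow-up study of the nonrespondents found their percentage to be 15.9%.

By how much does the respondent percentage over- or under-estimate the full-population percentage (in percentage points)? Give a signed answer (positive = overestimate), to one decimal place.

Nonresponse fraction = 1 − 0.82 = 0.18.
Bias = (nonresponse fraction) × (respondent percentage − nonrespondent percentage)
     = 0.18 × (68.2 − 15.9) = 0.18 × 52.3 = 9.414.

+9.4 percentage points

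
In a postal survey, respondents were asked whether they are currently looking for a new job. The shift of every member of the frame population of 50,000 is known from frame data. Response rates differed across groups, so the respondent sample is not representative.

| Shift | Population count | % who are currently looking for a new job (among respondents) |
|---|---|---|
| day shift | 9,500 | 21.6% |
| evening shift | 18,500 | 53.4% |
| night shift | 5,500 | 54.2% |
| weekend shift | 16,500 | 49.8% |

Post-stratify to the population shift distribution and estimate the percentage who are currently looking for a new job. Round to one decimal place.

Reweight to the known shift distribution:
  day shift: (9,500/50,000) × 21.6 = 4.104
  evening shift: (18,500/50,000) × 53.4 = 19.758
  night shift: (5,500/50,000) × 54.2 = 5.962
  weekend shift: (16,500/50,000) × 49.8 = 16.434
Post-stratified estimate = 46.258 → 46.3%.

46.3%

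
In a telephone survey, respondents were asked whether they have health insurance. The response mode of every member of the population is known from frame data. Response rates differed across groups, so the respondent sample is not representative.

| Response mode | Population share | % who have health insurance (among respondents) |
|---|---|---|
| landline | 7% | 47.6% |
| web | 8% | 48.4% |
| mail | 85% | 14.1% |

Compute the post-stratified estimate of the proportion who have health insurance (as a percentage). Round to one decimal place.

Each cell contributes population-share × respondent value:
  landline: 0.07 × 47.6 = 3.332
  web: 0.08 × 48.4 = 3.872
  mail: 0.85 × 14.1 = 11.985
Post-stratified estimate = 19.189 → 19.2%.

19.2%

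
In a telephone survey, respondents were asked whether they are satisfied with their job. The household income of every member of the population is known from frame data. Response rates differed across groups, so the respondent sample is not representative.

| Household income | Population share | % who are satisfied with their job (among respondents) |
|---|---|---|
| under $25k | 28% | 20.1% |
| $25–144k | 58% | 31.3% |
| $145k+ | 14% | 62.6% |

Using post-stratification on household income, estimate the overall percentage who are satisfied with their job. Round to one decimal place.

Post-stratification weights by population share, not respondent share:
  under $25k: 0.28 × 20.1 = 5.628
  $25–144k: 0.58 × 31.3 = 18.154
  $145k+: 0.14 × 62.6 = 8.764
Post-stratified estimate = 32.546 → 32.5%.

32.5%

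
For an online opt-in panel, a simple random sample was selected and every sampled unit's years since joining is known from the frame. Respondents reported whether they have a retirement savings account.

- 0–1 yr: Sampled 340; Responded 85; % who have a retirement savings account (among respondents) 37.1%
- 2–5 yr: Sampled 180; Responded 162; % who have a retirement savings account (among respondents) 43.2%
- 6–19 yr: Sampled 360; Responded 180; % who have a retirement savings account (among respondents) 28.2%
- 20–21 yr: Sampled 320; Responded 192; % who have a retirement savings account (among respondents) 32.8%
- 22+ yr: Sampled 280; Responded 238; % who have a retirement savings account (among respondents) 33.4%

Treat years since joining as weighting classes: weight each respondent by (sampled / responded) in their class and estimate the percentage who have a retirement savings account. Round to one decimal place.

34.0%

Class response rates: 0–1 yr 85/340 = 25%, 2–5 yr 162/180 = 90%, 6–19 yr 180/360 = 50%, 20–21 yr 192/320 = 60%, 22+ yr 238/280 = 85%.
Weighting each respondent by the inverse class response rate inflates each class back to its sampled size, so the class weight is n_sampled:
  0–1 yr: 340 × 37.1 = 12,614
  2–5 yr: 180 × 43.2 = 7776
  6–19 yr: 360 × 28.2 = 10,152
  20–21 yr: 320 × 32.8 = 10,496
  22+ yr: 280 × 33.4 = 9352
Adjusted estimate = 50,390 / 1,480 = 34.0473 → 34.0%.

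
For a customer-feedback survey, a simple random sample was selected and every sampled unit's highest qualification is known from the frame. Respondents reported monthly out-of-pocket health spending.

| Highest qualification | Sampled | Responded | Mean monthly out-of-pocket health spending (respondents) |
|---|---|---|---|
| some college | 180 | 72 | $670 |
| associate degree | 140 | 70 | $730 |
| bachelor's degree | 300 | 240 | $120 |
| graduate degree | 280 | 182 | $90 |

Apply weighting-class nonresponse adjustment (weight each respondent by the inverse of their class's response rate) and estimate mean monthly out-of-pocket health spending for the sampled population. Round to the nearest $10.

Class response rates: some college 72/180 = 40%, associate degree 70/140 = 50%, bachelor's degree 240/300 = 80%, graduate degree 182/280 = 65%.
Each respondent's weight = sampled/responded in their class; summing within a class gives n_sampled, so:
  some college: 180 × 670 = 120,600
  associate degree: 140 × 730 = 102,200
  bachelor's degree: 300 × 120 = 36,000
  graduate degree: 280 × 90 = 25,200
Adjusted estimate = 284,000 / 900 = 315.556 → $320.

$320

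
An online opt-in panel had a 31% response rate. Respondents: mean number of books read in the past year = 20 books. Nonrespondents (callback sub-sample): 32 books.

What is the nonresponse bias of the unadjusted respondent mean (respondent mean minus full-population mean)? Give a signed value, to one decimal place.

-8.3

Nonresponse fraction = 1 − 0.31 = 0.69.
Bias = (nonresponse fraction) × (respondent mean − nonrespondent mean)
     = 0.69 × (20 − 32) = 0.69 × -12 = -8.28.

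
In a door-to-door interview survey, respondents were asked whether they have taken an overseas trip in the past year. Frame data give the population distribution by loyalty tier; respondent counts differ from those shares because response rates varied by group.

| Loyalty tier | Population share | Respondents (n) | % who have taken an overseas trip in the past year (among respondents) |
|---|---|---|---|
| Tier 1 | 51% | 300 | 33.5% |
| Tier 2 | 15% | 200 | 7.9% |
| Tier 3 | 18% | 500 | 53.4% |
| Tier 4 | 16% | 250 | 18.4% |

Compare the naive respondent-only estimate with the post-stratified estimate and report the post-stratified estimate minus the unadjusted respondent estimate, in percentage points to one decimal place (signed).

Naive respondent-only estimate (weights = respondent counts):
  (300/1250)×33.5 + (200/1250)×7.9 + (500/1250)×53.4 + (250/1250)×18.4 = 34.344%
Post-stratifying to population shares instead:
  0.51×33.5 + 0.15×7.9 + 0.18×53.4 + 0.16×18.4 = 30.826%
Difference = 30.826 − 34.344 = -3.518 pp.

-3.5 percentage points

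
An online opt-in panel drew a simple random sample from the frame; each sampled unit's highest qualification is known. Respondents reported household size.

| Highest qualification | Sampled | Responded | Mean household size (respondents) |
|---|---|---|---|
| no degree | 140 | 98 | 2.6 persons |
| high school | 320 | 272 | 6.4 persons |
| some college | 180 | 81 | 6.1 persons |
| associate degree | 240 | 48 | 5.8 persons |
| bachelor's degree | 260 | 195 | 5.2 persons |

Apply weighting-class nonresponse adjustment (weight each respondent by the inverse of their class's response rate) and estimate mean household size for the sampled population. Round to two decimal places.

Class response rates: no degree 98/140 = 70%, high school 272/320 = 85%, some college 81/180 = 45%, associate degree 48/240 = 20%, bachelor's degree 195/260 = 75%.
Inverse-response-rate weighting restores each class to its sampled count, so class totals weight by n_sampled:
  no degree: 140 × 2.6 = 364
  high school: 320 × 6.4 = 2048
  some college: 180 × 6.1 = 1098
  associate degree: 240 × 5.8 = 1392
  bachelor's degree: 260 × 5.2 = 1352
Adjusted estimate = 6254 / 1,140 = 5.48597 → 5.49.

5.49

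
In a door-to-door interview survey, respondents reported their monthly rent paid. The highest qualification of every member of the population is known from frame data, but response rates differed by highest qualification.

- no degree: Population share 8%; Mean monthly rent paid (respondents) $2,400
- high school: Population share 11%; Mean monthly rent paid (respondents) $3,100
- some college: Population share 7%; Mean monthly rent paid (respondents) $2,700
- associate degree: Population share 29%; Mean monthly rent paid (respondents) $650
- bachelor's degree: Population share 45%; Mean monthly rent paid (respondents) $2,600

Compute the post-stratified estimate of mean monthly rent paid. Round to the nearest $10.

Weight each group's respondent value by its population share:
  no degree: 0.08 × 2400 = 192
  high school: 0.11 × 3100 = 341
  some college: 0.07 × 2700 = 189
  associate degree: 0.29 × 650 = 188.5
  bachelor's degree: 0.45 × 2600 = 1170
Post-stratified estimate = 2080.5 → $2,080.

$2,080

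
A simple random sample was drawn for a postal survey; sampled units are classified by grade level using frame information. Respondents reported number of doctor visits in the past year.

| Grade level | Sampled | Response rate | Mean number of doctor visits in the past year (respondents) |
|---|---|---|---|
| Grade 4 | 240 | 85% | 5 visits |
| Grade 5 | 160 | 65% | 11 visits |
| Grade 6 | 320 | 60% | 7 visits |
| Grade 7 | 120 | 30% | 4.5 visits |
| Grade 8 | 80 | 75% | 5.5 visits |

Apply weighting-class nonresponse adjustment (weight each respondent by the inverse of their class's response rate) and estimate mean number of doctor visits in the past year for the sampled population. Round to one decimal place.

Inverse-response-rate weighting restores each class to its sampled count, so class totals weight by n_sampled:
  Grade 4: 240 × 5 = 1200
  Grade 5: 160 × 11 = 1760
  Grade 6: 320 × 7 = 2240
  Grade 7: 120 × 4.5 = 540
  Grade 8: 80 × 5.5 = 440
Adjusted estimate = 6180 / 920 = 6.71739 → 6.7.

6.7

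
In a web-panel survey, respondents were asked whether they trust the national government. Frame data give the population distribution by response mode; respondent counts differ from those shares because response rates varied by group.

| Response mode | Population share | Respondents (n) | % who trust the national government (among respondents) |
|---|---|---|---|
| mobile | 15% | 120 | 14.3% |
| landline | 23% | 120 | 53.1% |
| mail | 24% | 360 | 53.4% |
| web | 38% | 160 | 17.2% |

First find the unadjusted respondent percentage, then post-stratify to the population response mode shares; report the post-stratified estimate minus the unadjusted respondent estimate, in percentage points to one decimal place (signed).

-5.8 percentage points

Naive respondent-only estimate (weights = respondent counts):
  (120/760)×14.3 + (120/760)×53.1 + (360/760)×53.4 + (160/760)×17.2 = 39.5579%
Post-stratifying to population shares instead:
  0.15×14.3 + 0.23×53.1 + 0.24×53.4 + 0.38×17.2 = 33.71%
Difference = 33.71 − 39.5579 = -5.8479 pp.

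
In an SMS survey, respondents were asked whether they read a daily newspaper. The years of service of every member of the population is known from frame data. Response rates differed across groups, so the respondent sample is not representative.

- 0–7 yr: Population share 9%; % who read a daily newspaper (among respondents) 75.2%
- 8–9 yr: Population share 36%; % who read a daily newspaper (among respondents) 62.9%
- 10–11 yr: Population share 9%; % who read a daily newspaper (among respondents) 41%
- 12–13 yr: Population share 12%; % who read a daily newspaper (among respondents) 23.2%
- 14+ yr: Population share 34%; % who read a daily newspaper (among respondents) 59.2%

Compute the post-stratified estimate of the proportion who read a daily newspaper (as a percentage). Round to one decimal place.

56.0%

Each cell contributes population-share × respondent value:
  0–7 yr: 0.09 × 75.2 = 6.768
  8–9 yr: 0.36 × 62.9 = 22.644
  10–11 yr: 0.09 × 41 = 3.69
  12–13 yr: 0.12 × 23.2 = 2.784
  14+ yr: 0.34 × 59.2 = 20.128
Post-stratified estimate = 56.014 → 56.0%.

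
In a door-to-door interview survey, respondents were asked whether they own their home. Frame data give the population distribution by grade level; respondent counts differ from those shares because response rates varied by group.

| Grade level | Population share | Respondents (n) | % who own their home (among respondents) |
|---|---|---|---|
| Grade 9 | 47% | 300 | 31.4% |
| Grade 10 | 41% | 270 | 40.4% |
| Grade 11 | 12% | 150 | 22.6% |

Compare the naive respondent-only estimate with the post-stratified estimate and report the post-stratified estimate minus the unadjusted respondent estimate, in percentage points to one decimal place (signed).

+1.1 percentage points

Without adjustment, the pooled respondent share is:
  (300/720)×31.4 + (270/720)×40.4 + (150/720)×22.6 = 32.9417%
Reweighting by population grade level shares:
  0.47×31.4 + 0.41×40.4 + 0.12×22.6 = 34.034%
Difference = 34.034 − 32.9417 = 1.0923 pp.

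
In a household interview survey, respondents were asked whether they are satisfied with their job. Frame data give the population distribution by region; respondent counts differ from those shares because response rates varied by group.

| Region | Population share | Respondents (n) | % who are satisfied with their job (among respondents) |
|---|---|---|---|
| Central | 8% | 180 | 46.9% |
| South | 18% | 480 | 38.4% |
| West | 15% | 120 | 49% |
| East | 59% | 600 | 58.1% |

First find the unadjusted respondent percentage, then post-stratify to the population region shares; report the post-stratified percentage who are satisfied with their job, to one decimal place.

Unadjusted (pooled respondent) estimate weights by respondent counts:
  (180/1380)×46.9 + (480/1380)×38.4 + (120/1380)×49 + (600/1380)×58.1 = 48.9957%
Reweighting by population region shares:
  0.08×46.9 + 0.18×38.4 + 0.15×49 + 0.59×58.1 = 52.293%

52.3%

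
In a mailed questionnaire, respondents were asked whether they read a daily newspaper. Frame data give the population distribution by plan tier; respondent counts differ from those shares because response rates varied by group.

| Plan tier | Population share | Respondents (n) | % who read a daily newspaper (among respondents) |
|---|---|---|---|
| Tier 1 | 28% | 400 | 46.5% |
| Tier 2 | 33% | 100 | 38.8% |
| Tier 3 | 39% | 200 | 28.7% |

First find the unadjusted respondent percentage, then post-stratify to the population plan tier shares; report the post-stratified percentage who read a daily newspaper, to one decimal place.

37.0%

Without adjustment, the pooled respondent share is:
  (400/700)×46.5 + (100/700)×38.8 + (200/700)×28.7 = 40.3143%
Post-stratifying to population shares instead:
  0.28×46.5 + 0.33×38.8 + 0.39×28.7 = 37.017%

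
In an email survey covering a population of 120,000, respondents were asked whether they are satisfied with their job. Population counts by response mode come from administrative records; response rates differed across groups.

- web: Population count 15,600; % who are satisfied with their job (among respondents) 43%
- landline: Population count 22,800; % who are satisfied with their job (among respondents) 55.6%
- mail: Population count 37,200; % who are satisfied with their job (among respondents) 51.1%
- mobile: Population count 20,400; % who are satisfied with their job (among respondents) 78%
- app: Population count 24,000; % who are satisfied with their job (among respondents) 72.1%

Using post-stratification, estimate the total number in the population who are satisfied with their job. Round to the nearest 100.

71,600

Estimated count per cell = population count × respondent percentage:
  web: 15,600 × 43% = 6708
  landline: 22,800 × 55.6% = 12676.8
  mail: 37,200 × 51.1% = 19009.2
  mobile: 20,400 × 78% = 15,912
  app: 24,000 × 72.1% = 17,304
Estimated total = 71,610 → 71,600.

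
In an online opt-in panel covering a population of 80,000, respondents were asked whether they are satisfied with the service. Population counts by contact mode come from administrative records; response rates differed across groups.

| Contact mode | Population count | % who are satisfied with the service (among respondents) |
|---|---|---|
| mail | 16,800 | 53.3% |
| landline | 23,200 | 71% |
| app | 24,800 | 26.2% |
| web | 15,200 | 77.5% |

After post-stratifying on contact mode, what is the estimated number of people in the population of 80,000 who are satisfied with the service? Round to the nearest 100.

43,700

Estimated count per cell = population count × respondent percentage:
  mail: 16,800 × 53.3% = 8954.4
  landline: 23,200 × 71% = 16,472
  app: 24,800 × 26.2% = 6497.6
  web: 15,200 × 77.5% = 11,780
Estimated total = 43,704 → 43,700.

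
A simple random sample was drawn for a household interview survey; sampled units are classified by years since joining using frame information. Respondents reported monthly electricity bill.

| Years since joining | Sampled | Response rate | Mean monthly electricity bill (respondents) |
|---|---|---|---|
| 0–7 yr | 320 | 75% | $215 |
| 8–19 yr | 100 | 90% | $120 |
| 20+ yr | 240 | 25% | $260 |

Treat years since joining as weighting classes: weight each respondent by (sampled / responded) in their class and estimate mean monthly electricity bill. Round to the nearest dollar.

$217

Weighting each respondent by the inverse class response rate inflates each class back to its sampled size, so the class weight is n_sampled:
  0–7 yr: 320 × 215 = 68,800
  8–19 yr: 100 × 120 = 12,000
  20+ yr: 240 × 260 = 62,400
Adjusted estimate = 143,200 / 660 = 216.97 → $217.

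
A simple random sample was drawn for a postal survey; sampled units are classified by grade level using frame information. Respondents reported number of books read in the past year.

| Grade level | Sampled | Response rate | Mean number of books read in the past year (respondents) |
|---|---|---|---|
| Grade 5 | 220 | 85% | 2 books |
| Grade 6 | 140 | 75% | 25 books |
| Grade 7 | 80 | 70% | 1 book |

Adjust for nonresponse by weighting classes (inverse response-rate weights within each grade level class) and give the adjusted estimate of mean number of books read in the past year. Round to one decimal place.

9.1

With weight = n_sampled/n_responded per class, the weighted class total is n_sampled:
  Grade 5: 220 × 2 = 440
  Grade 6: 140 × 25 = 3500
  Grade 7: 80 × 1 = 80
Adjusted estimate = 4020 / 440 = 9.13636 → 9.1.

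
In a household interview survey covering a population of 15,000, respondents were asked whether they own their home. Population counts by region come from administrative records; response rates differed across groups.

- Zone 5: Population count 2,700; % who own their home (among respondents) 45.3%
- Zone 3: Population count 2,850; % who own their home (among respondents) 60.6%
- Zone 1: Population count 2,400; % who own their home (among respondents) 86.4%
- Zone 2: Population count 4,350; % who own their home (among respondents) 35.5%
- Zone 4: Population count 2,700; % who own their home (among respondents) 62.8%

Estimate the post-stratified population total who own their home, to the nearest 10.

8,260

Each cell contributes its population count × the respondent rate:
  Zone 5: 2,700 × 45.3% = 1223.1
  Zone 3: 2,850 × 60.6% = 1727.1
  Zone 1: 2,400 × 86.4% = 2073.6
  Zone 2: 4,350 × 35.5% = 1544.25
  Zone 4: 2,700 × 62.8% = 1695.6
Estimated total = 8263.65 → 8,260.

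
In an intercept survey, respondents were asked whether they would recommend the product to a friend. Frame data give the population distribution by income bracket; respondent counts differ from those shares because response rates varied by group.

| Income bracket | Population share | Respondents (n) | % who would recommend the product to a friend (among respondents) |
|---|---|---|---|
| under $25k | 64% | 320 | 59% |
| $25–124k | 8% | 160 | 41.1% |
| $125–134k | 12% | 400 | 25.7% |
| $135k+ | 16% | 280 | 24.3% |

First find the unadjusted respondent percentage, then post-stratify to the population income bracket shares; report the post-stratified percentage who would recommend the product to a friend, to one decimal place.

Without adjustment, the pooled respondent share is:
  (320/1160)×59 + (160/1160)×41.1 + (400/1160)×25.7 + (280/1160)×24.3 = 36.6724%
Reweighting by population income bracket shares:
  0.64×59 + 0.08×41.1 + 0.12×25.7 + 0.16×24.3 = 48.02%

48.0%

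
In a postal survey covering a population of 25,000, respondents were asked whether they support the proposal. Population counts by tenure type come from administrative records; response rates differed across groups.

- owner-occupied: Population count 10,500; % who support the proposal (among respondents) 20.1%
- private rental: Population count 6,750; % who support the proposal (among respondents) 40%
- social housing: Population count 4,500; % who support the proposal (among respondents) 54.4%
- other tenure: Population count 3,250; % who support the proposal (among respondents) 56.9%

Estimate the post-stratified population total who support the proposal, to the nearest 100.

Apply each group's respondent rate to its population count:
  owner-occupied: 10,500 × 20.1% = 2110.5
  private rental: 6,750 × 40% = 2700
  social housing: 4,500 × 54.4% = 2448
  other tenure: 3,250 × 56.9% = 1849.25
Estimated total = 9107.75 → 9,100.

9,100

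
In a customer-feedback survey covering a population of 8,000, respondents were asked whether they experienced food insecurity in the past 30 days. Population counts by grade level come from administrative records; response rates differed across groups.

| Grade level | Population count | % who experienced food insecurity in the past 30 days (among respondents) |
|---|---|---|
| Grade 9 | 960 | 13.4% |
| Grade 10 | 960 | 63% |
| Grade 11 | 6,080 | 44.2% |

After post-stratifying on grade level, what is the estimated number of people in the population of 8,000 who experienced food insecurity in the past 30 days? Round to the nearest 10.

3,420

Apply each group's respondent rate to its population count:
  Grade 9: 960 × 13.4% = 128.64
  Grade 10: 960 × 63% = 604.8
  Grade 11: 6,080 × 44.2% = 2687.36
Estimated total = 3420.8 → 3,420.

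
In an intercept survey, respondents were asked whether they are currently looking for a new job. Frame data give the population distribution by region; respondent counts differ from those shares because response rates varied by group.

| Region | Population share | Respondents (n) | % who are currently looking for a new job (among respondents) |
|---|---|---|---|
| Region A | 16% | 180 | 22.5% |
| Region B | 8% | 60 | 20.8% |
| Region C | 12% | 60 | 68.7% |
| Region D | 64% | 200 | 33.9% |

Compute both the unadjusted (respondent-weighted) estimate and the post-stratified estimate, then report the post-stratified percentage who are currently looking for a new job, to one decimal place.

35.2%

Naive respondent-only estimate (weights = respondent counts):
  (180/500)×22.5 + (60/500)×20.8 + (60/500)×68.7 + (200/500)×33.9 = 32.4%
Post-stratified estimate weights by population shares:
  0.16×22.5 + 0.08×20.8 + 0.12×68.7 + 0.64×33.9 = 35.204%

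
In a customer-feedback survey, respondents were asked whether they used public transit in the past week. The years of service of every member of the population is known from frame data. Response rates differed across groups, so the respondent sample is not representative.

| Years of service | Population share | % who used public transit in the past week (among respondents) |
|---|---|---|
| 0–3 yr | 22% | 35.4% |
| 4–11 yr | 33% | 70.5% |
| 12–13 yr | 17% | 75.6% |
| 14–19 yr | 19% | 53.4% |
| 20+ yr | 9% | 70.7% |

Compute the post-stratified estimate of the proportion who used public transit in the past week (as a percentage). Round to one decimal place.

Post-stratification weights by population share, not respondent share:
  0–3 yr: 0.22 × 35.4 = 7.788
  4–11 yr: 0.33 × 70.5 = 23.265
  12–13 yr: 0.17 × 75.6 = 12.852
  14–19 yr: 0.19 × 53.4 = 10.146
  20+ yr: 0.09 × 70.7 = 6.363
Post-stratified estimate = 60.414 → 60.4%.

60.4%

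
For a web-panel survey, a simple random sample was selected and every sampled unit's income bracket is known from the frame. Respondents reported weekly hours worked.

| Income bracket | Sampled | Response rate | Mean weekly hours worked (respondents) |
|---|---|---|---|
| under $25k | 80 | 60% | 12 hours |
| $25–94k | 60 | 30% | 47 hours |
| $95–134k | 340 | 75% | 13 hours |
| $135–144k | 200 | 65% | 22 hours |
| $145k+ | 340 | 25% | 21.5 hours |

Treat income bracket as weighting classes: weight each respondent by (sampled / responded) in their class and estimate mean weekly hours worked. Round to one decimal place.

Each respondent's weight = sampled/responded in their class; summing within a class gives n_sampled, so:
  under $25k: 80 × 12 = 960
  $25–94k: 60 × 47 = 2820
  $95–134k: 340 × 13 = 4420
  $135–144k: 200 × 22 = 4400
  $145k+: 340 × 21.5 = 7310
Adjusted estimate = 19,910 / 1,020 = 19.5196 → 19.5.

19.5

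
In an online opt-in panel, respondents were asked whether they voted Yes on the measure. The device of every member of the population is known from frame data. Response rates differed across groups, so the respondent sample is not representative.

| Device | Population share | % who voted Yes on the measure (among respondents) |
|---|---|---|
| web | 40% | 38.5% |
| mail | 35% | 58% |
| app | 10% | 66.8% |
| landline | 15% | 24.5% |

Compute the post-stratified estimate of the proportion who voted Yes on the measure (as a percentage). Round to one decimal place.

46.1%

Post-stratification weights by population share, not respondent share:
  web: 0.4 × 38.5 = 15.4
  mail: 0.35 × 58 = 20.3
  app: 0.1 × 66.8 = 6.68
  landline: 0.15 × 24.5 = 3.675
Post-stratified estimate = 46.055 → 46.1%.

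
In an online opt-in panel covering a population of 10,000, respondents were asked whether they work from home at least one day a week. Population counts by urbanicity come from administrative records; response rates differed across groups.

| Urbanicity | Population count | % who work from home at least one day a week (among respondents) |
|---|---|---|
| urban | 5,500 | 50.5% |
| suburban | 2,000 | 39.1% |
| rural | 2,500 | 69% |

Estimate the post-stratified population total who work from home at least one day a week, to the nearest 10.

Apply each group's respondent rate to its population count:
  urban: 5,500 × 50.5% = 2777.5
  suburban: 2,000 × 39.1% = 782
  rural: 2,500 × 69% = 1725
Estimated total = 5284.5 → 5,280.

5,280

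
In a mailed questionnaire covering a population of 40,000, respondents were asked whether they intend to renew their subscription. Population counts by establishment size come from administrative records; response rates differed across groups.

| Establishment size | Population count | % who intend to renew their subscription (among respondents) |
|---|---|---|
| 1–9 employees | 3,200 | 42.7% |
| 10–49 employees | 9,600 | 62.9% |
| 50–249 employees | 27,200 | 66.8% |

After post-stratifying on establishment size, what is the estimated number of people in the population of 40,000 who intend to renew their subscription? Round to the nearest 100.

25,600

Estimated count per cell = population count × respondent percentage:
  1–9 employees: 3,200 × 42.7% = 1366.4
  10–49 employees: 9,600 × 62.9% = 6038.4
  50–249 employees: 27,200 × 66.8% = 18169.6
Estimated total = 25574.4 → 25,600.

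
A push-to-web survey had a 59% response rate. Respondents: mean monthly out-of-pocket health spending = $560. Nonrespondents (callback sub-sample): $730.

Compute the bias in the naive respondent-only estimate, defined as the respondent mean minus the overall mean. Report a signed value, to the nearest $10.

-$70

Nonresponse fraction = 1 − 0.59 = 0.41.
Bias = (nonresponse fraction) × (respondent mean − nonrespondent mean)
     = 0.41 × (560 − 730) = 0.41 × -170 = -69.7.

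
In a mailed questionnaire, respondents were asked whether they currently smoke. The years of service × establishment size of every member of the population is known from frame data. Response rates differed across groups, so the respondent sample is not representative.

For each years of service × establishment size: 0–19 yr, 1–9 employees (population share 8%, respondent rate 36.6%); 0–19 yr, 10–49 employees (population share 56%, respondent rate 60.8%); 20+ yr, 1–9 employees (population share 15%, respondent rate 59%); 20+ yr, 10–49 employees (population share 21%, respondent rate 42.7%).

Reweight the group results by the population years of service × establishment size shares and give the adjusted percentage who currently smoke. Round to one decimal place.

Post-stratification weights by population share, not respondent share:
  0–19 yr, 1–9 employees: 0.08 × 36.6 = 2.928
  0–19 yr, 10–49 employees: 0.56 × 60.8 = 34.048
  20+ yr, 1–9 employees: 0.15 × 59 = 8.85
  20+ yr, 10–49 employees: 0.21 × 42.7 = 8.967
Post-stratified estimate = 54.793 → 54.8%.

54.8%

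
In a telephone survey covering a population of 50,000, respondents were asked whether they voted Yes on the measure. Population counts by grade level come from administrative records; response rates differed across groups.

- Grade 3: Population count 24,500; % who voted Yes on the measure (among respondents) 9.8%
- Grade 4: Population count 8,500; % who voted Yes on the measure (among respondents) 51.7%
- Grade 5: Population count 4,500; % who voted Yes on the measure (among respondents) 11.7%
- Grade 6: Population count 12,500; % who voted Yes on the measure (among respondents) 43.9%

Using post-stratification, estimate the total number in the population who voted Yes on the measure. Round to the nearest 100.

Each cell contributes its population count × the respondent rate:
  Grade 3: 24,500 × 9.8% = 2401
  Grade 4: 8,500 × 51.7% = 4394.5
  Grade 5: 4,500 × 11.7% = 526.5
  Grade 6: 12,500 × 43.9% = 5487.5
Estimated total = 12809.5 → 12,800.

12,800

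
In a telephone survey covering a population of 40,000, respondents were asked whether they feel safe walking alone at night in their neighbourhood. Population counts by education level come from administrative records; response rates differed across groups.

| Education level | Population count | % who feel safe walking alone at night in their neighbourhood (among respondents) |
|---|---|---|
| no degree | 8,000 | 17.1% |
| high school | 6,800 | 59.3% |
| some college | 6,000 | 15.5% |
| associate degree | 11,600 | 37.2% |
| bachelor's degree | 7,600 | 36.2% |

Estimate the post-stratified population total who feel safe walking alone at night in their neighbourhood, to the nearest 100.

Estimated count per cell = population count × respondent percentage:
  no degree: 8,000 × 17.1% = 1368
  high school: 6,800 × 59.3% = 4032.4
  some college: 6,000 × 15.5% = 930
  associate degree: 11,600 × 37.2% = 4315.2
  bachelor's degree: 7,600 × 36.2% = 2751.2
Estimated total = 13396.8 → 13,400.

13,400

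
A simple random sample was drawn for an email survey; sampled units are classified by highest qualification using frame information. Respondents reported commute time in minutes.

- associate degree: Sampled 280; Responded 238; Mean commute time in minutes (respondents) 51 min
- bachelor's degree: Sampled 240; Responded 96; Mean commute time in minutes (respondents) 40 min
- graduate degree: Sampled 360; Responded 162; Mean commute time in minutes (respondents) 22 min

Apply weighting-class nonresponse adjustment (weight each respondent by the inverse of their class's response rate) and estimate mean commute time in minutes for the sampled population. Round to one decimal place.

Class response rates: associate degree 238/280 = 85%, bachelor's degree 96/240 = 40%, graduate degree 162/360 = 45%.
Each respondent's weight = sampled/responded in their class; summing within a class gives n_sampled, so:
  associate degree: 280 × 51 = 14,280
  bachelor's degree: 240 × 40 = 9600
  graduate degree: 360 × 22 = 7920
Adjusted estimate = 31,800 / 880 = 36.1364 → 36.1.

36.1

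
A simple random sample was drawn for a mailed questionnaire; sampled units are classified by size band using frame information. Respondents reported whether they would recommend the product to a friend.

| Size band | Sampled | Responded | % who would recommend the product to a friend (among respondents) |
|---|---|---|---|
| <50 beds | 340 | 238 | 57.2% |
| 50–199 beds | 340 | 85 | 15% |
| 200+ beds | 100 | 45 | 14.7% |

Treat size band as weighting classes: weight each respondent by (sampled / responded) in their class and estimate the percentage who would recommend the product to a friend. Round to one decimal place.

Response rates by class: <50 beds 238/340 = 70%, 50–199 beds 85/340 = 25%, 200+ beds 45/100 = 45%.
With weight = n_sampled/n_responded per class, the weighted class total is n_sampled:
  <50 beds: 340 × 57.2 = 19,448
  50–199 beds: 340 × 15 = 5100
  200+ beds: 100 × 14.7 = 1470
Adjusted estimate = 26,018 / 780 = 33.3564 → 33.4%.

33.4%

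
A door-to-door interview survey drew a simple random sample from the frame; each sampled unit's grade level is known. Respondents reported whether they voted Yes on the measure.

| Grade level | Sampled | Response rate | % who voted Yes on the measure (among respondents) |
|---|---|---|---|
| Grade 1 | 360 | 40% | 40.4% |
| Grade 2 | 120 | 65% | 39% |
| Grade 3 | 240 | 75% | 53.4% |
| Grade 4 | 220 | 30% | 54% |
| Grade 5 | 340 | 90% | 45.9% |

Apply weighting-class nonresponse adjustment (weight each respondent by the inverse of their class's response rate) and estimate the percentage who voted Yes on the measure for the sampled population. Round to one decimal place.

46.5%

Inverse-response-rate weighting restores each class to its sampled count, so class totals weight by n_sampled:
  Grade 1: 360 × 40.4 = 14,544
  Grade 2: 120 × 39 = 4680
  Grade 3: 240 × 53.4 = 12,816
  Grade 4: 220 × 54 = 11,880
  Grade 5: 340 × 45.9 = 15,606
Adjusted estimate = 59,526 / 1,280 = 46.5047 → 46.5%.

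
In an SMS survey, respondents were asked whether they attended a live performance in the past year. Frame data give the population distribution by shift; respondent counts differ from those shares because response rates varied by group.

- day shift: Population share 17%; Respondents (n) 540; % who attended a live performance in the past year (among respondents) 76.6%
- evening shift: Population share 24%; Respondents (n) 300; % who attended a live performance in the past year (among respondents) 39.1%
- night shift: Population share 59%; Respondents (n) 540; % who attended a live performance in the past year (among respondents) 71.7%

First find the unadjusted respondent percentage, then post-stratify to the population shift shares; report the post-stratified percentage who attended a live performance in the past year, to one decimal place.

64.7%

Unadjusted (pooled respondent) estimate weights by respondent counts:
  (540/1380)×76.6 + (300/1380)×39.1 + (540/1380)×71.7 = 66.5304%
Reweighting by population shift shares:
  0.17×76.6 + 0.24×39.1 + 0.59×71.7 = 64.709%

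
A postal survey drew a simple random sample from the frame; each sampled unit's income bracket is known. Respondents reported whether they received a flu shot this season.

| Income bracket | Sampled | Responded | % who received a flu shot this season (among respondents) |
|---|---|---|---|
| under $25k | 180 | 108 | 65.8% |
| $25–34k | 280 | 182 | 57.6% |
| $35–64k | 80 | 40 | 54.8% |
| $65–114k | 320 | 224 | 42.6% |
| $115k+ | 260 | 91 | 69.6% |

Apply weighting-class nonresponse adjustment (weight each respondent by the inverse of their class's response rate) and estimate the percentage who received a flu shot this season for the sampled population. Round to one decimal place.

57.2%

Response rates by class: under $25k 108/180 = 60%, $25–34k 182/280 = 65%, $35–64k 40/80 = 50%, $65–114k 224/320 = 70%, $115k+ 91/260 = 35%.
Inverse-response-rate weighting restores each class to its sampled count, so class totals weight by n_sampled:
  under $25k: 180 × 65.8 = 11,844
  $25–34k: 280 × 57.6 = 16,128
  $35–64k: 80 × 54.8 = 4384
  $65–114k: 320 × 42.6 = 13,632
  $115k+: 260 × 69.6 = 18,096
Adjusted estimate = 64,084 / 1,120 = 57.2179 → 57.2%.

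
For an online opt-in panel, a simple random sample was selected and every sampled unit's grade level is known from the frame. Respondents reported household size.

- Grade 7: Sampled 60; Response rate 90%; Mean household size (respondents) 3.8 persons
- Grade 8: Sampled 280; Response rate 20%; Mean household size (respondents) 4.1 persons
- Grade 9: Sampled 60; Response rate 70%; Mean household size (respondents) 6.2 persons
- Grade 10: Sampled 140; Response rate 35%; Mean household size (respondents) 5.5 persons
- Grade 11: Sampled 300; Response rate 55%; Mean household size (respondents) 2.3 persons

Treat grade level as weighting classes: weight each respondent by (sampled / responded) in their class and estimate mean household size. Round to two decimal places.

Inverse-response-rate weighting restores each class to its sampled count, so class totals weight by n_sampled:
  Grade 7: 60 × 3.8 = 228
  Grade 8: 280 × 4.1 = 1148
  Grade 9: 60 × 6.2 = 372
  Grade 10: 140 × 5.5 = 770
  Grade 11: 300 × 2.3 = 690
Adjusted estimate = 3208 / 840 = 3.81905 → 3.82.

3.82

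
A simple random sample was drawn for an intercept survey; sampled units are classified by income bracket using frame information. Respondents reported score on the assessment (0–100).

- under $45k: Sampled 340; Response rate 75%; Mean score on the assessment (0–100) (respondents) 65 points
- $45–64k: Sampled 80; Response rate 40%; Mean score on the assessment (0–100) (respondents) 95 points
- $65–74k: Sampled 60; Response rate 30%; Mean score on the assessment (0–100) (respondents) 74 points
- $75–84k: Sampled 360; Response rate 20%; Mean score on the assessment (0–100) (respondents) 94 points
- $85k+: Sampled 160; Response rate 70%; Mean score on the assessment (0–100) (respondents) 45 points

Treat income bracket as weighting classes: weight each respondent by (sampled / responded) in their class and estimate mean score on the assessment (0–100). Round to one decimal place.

75.2

Each respondent's weight = sampled/responded in their class; summing within a class gives n_sampled, so:
  under $45k: 340 × 65 = 22,100
  $45–64k: 80 × 95 = 7600
  $65–74k: 60 × 74 = 4440
  $75–84k: 360 × 94 = 33,840
  $85k+: 160 × 45 = 7200
Adjusted estimate = 75,180 / 1,000 = 75.18 → 75.2.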